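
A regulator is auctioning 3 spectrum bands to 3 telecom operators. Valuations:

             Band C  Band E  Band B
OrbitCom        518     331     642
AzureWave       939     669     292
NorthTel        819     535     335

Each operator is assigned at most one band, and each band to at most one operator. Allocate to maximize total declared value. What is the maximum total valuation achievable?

Max total: $2130M

Optimal: OrbitCom→Band B ($642M), AzureWave→Band E ($669M), NorthTel→Band C ($819M) — total 642+669+819 = $2130M.
Column-greedy (each band in turn goes to its best remaining operator) gives $2116M, worse by 14.
Next-best assignment: OrbitCom→Band B, AzureWave→Band C, NorthTel→Band E = $2116M.
Swapping NorthTel↔OrbitCom (NorthTel→Band B $335M, OrbitCom→Band C $518M) loses 608.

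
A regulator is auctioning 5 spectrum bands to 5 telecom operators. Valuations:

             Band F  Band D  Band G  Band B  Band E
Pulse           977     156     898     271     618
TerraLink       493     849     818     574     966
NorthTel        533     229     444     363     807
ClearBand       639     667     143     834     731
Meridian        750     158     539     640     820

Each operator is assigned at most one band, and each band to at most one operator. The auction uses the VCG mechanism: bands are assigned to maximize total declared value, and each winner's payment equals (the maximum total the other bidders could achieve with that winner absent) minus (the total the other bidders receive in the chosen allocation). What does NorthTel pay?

Efficient allocation: Pulse→Band G ($898M), TerraLink→Band D ($849M), NorthTel→Band E ($807M), ClearBand→Band B ($834M), Meridian→Band F ($750M); total welfare W = $4138M.
NorthTel receives Band E at value $807M, so the others get W − 807 = $3331M.
Without NorthTel: best allocation of the remaining 4 bidders over all 5 bands is Pulse→Band F ($977M), TerraLink→Band D ($849M), ClearBand→Band B ($834M), Meridian→Band E ($820M), total $3480M.
VCG payment = (others' best without NorthTel) − (others' welfare with NorthTel) = 3480 − 3331 = $149M.

NorthTel pays $149M.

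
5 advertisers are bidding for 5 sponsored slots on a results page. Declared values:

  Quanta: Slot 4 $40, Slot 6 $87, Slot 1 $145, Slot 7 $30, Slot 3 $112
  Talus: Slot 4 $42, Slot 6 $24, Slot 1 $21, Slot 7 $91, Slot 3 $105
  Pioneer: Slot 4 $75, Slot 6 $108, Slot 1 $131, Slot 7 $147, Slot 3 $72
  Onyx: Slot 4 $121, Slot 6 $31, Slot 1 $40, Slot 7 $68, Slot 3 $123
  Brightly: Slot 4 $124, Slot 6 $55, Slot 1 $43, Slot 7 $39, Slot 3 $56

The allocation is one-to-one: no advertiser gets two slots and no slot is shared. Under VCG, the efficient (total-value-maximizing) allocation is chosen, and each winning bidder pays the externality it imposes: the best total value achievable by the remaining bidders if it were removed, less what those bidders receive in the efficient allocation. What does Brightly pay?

Brightly pays $51.

Efficient allocation: Quanta→Slot 1 ($145), Talus→Slot 7 ($91), Pioneer→Slot 6 ($108), Onyx→Slot 3 ($123), Brightly→Slot 4 ($124); total welfare W = $591.
Brightly receives Slot 4 at value $124, so the others get W − 124 = $467.
Without Brightly: best allocation of the remaining 4 bidders over all 5 slots is Quanta→Slot 1 ($145), Talus→Slot 3 ($105), Pioneer→Slot 7 ($147), Onyx→Slot 4 ($121), total $518.
VCG payment = (others' best without Brightly) − (others' welfare with Brightly) = 518 − 467 = $51.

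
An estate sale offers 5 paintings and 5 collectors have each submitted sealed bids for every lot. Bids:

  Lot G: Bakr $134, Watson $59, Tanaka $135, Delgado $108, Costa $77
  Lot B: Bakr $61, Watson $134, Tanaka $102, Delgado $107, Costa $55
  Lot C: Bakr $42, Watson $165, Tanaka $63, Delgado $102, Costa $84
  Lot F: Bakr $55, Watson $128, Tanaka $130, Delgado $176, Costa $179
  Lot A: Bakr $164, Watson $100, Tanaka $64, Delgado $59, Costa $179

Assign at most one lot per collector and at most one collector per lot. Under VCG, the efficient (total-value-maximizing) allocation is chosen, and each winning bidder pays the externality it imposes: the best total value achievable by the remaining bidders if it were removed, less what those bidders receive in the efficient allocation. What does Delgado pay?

Delgado pays $63.

Efficient allocation: Bakr→Lot G ($134), Watson→Lot C ($165), Tanaka→Lot B ($102), Delgado→Lot F ($176), Costa→Lot A ($179); total welfare W = $756.
Delgado receives Lot F at value $176, so the others get W − 176 = $580.
Without Delgado: best allocation of the remaining 4 bidders over all 5 lots is Bakr→Lot A ($164), Watson→Lot C ($165), Tanaka→Lot G ($135), Costa→Lot F ($179), total $643.
VCG payment = (others' best without Delgado) − (others' welfare with Delgado) = 643 − 580 = $63.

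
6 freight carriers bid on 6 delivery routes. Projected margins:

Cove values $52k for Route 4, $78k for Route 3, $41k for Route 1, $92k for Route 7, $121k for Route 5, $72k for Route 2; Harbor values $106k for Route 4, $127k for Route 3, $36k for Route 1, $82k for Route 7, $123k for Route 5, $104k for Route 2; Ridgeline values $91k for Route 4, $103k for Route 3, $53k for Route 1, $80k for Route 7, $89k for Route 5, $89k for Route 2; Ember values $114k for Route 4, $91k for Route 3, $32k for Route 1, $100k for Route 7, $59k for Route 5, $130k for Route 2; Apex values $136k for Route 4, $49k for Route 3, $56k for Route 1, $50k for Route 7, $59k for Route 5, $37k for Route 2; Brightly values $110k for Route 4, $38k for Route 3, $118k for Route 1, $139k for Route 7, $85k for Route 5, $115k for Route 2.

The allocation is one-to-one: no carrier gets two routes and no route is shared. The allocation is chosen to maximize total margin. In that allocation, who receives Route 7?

Ridgeline receives Route 7.

Optimal: Cove→Route 5 ($121k), Harbor→Route 3 ($127k), Ridgeline→Route 7 ($80k), Ember→Route 2 ($130k), Apex→Route 4 ($136k), Brightly→Route 1 ($118k) — total 121+127+80+130+136+118 = $712k.
Row-greedy (each carrier in turn takes its best remaining route) gives $664k, worse by 48.
Next-best assignment: Cove→Route 5, Harbor→Route 3, Ridgeline→Route 1, Ember→Route 2, Apex→Route 4, Brightly→Route 7 = $706k.
Swapping Harbor↔Cove (Harbor→Route 5 $123k, Cove→Route 3 $78k) loses 47.
Checked against all permutations: $712k is optimal.
Ridgeline's own top route is Route 3 ($103k), but forcing Ridgeline→Route 3 and reassigning the rest optimally gives only $702k — worse by 10.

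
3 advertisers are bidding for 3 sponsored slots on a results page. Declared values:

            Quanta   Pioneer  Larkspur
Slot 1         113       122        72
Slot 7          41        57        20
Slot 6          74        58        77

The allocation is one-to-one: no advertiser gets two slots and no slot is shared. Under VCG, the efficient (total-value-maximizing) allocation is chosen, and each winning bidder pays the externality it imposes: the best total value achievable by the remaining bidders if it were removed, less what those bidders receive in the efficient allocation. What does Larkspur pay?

Efficient allocation: Quanta→Slot 1 ($113), Pioneer→Slot 7 ($57), Larkspur→Slot 6 ($77); total welfare W = $247.
Larkspur receives Slot 6 at value $77, so the others get W − 77 = $170.
Without Larkspur: best allocation of the remaining 2 bidders over all 3 slots is Quanta→Slot 6 ($74), Pioneer→Slot 1 ($122), total $196.
VCG payment = (others' best without Larkspur) − (others' welfare with Larkspur) = 196 − 170 = $26.

Larkspur pays $26.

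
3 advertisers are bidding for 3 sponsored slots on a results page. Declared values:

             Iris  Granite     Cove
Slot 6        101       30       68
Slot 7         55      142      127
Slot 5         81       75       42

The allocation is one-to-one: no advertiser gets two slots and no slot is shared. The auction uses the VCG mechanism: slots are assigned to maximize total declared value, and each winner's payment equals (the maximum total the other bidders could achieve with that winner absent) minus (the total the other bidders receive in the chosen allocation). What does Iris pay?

Iris pays $8.

Efficient allocation: Iris→Slot 6 ($101), Granite→Slot 5 ($75), Cove→Slot 7 ($127); total welfare W = $303.
Iris receives Slot 6 at value $101, so the others get W − 101 = $202.
Without Iris: best allocation of the remaining 2 bidders over all 3 slots is Granite→Slot 7 ($142), Cove→Slot 6 ($68), total $210.
VCG payment = (others' best without Iris) − (others' welfare with Iris) = 210 − 202 = $8.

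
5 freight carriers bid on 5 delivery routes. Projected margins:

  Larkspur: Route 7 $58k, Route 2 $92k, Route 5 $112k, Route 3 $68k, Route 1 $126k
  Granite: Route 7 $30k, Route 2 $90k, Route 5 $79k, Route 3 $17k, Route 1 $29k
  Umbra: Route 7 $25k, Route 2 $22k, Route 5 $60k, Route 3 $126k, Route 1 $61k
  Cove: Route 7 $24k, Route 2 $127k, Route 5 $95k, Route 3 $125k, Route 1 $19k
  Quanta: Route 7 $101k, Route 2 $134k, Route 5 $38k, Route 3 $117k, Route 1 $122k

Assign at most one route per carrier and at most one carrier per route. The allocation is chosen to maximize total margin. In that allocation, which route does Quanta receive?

This is a one-to-one assignment (maximum-weight bipartite matching).
Optimal: Larkspur→Route 1 ($126k), Granite→Route 5 ($79k), Umbra→Route 3 ($126k), Cove→Route 2 ($127k), Quanta→Route 7 ($101k) — total 126+79+126+127+101 = $559k.
Column-greedy (each route in turn goes to its best remaining carrier) gives $495k, worse by 64.
Quanta's own top route is Route 2 ($134k), but forcing Quanta→Route 2 and reassigning the rest optimally gives only $511k — worse by 48.

Quanta receives Route 7.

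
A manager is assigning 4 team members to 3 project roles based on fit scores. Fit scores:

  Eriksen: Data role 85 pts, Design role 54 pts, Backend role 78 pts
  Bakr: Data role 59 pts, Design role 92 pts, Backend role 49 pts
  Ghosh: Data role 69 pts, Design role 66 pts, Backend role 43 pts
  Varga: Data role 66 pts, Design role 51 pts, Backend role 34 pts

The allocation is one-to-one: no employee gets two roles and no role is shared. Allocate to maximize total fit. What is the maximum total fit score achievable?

This is a one-to-one assignment (maximum-weight bipartite matching).
Optimal: Ghosh→Data role (69 pts), Bakr→Design role (92 pts), Eriksen→Backend role (78 pts) — total 69+92+78 = 239 pts.
Column-greedy (each role in turn goes to its best remaining employee) gives 220 pts, worse by 19.

Max total: 239 pts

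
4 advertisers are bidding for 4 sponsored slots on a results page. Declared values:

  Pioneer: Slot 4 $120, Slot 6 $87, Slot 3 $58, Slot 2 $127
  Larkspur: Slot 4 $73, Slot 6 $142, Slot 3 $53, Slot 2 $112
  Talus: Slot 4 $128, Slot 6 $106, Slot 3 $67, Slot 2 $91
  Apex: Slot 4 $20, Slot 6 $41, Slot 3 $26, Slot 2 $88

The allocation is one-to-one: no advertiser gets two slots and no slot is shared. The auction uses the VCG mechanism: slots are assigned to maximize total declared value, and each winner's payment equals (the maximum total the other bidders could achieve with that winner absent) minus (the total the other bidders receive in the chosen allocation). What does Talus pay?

Talus pays $55.

Efficient allocation: Pioneer→Slot 2 ($127), Larkspur→Slot 6 ($142), Talus→Slot 4 ($128), Apex→Slot 3 ($26); total welfare W = $423.
Talus receives Slot 4 at value $128, so the others get W − 128 = $295.
Without Talus: best allocation of the remaining 3 bidders over all 4 slots is Pioneer→Slot 4 ($120), Larkspur→Slot 6 ($142), Apex→Slot 2 ($88), total $350.
VCG payment = (others' best without Talus) − (others' welfare with Talus) = 350 − 295 = $55.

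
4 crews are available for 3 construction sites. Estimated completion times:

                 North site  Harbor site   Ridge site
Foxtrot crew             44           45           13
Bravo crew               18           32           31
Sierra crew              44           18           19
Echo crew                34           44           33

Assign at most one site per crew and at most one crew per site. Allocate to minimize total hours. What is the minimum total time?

Optimal: Bravo crew→North site (18 hours), Sierra crew→Harbor site (18 hours), Foxtrot crew→Ridge site (13 hours) — total 18+18+13 = 49 hours.

Min total: 49 hours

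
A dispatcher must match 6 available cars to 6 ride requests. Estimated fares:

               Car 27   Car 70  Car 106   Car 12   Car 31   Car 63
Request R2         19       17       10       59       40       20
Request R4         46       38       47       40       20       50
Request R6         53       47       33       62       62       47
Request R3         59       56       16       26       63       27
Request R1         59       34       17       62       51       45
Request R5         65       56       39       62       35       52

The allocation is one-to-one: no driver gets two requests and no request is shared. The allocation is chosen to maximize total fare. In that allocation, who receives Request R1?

Car 27 receives Request R1.

Optimal: Car 27→Request R1 ($59), Car 70→Request R3 ($56), Car 106→Request R4 ($47), Car 12→Request R2 ($59), Car 31→Request R6 ($62), Car 63→Request R5 ($52) — total 59+56+47+59+62+52 = $335.
Max-entry greedy (repeatedly take the single best remaining cell) gives $284, worse by 51.
Next-best assignment: Car 27→Request R5, Car 70→Request R3, Car 106→Request R4, Car 12→Request R2, Car 31→Request R6, Car 63→Request R1 = $334.
Car 27's own top request is Request R5 ($65), but forcing Car 27→Request R5 and reassigning the rest optimally gives only $334 — worse by 1.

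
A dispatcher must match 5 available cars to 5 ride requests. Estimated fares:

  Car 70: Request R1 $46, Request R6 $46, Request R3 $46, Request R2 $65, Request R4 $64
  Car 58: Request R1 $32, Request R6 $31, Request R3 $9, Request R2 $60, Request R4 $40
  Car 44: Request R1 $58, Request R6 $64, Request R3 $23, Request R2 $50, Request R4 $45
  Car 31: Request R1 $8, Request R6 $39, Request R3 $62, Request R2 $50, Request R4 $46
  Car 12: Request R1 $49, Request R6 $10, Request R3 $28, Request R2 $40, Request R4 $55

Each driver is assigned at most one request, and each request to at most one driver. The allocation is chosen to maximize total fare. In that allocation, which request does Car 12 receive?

Car 12 receives Request R1.

This is a one-to-one assignment (maximum-weight bipartite matching).
Optimal: Car 70→Request R4 ($64), Car 58→Request R2 ($60), Car 44→Request R6 ($64), Car 31→Request R3 ($62), Car 12→Request R1 ($49) — total 64+60+64+62+49 = $299.
Max-entry greedy (repeatedly take the single best remaining cell) gives $278, worse by 21.
Next-best assignment: Car 70→Request R1, Car 58→Request R2, Car 44→Request R6, Car 31→Request R3, Car 12→Request R4 = $287.
Swapping Car 12↔Car 31 (Car 12→Request R3 $28, Car 31→Request R1 $8) loses 75.
Car 12's own top request is Request R4 ($55), but forcing Car 12→Request R4 and reassigning the rest optimally gives only $287 — worse by 12.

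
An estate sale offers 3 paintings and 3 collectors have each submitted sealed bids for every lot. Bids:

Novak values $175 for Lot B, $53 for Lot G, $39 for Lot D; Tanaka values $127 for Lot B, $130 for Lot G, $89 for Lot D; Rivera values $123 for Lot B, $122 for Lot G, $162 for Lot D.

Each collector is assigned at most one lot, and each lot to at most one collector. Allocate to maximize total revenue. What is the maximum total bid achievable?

Max total: $467

Optimal: Novak→Lot B ($175), Tanaka→Lot G ($130), Rivera→Lot D ($162) — total 175+130+162 = $467.
Swapping Tanaka↔Novak (Tanaka→Lot B $127, Novak→Lot G $53) loses 125.
No other one-to-one assignment exceeds $467.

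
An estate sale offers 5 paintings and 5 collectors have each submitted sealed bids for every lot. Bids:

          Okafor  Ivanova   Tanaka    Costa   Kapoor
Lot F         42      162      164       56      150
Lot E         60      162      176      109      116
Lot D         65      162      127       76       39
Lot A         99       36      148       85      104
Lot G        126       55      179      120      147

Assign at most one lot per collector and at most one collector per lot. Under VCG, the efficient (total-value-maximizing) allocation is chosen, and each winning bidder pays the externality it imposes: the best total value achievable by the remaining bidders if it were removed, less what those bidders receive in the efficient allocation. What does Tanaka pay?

Efficient allocation: Okafor→Lot A ($99), Ivanova→Lot D ($162), Tanaka→Lot E ($176), Costa→Lot G ($120), Kapoor→Lot F ($150); total welfare W = $707.
Tanaka receives Lot E at value $176, so the others get W − 176 = $531.
Without Tanaka: best allocation of the remaining 4 bidders over all 5 lots is Okafor→Lot G ($126), Ivanova→Lot D ($162), Costa→Lot E ($109), Kapoor→Lot F ($150), total $547.
VCG payment = (others' best without Tanaka) − (others' welfare with Tanaka) = 547 − 531 = $16.

Tanaka pays $16.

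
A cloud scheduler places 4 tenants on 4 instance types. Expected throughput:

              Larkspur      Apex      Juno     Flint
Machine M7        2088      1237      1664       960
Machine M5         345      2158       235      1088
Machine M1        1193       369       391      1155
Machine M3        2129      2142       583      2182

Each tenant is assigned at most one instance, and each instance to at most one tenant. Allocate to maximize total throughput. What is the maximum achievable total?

Treat this as an assignment problem: match each tenant to one instance.
Optimal: Larkspur→Machine M1 (1193 ops/s), Apex→Machine M5 (2158 ops/s), Juno→Machine M7 (1664 ops/s), Flint→Machine M3 (2182 ops/s) — total 1193+2158+1664+2182 = 7197 ops/s.
Row-greedy (each tenant in turn takes its best remaining instance) gives 7106 ops/s, worse by 91.
Swapping Apex↔Larkspur (Apex→Machine M1 369 ops/s, Larkspur→Machine M5 345 ops/s) loses 2637.

Max total: 7197 ops/s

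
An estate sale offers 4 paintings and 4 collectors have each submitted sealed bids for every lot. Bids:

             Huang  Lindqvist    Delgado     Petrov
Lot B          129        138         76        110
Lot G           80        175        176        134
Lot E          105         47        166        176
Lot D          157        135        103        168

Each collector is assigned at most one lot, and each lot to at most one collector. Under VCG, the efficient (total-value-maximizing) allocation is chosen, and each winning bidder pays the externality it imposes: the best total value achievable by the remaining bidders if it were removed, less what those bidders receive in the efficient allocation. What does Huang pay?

Huang pays $19.

Efficient allocation: Huang→Lot D ($157), Lindqvist→Lot B ($138), Delgado→Lot G ($176), Petrov→Lot E ($176); total welfare W = $647.
Huang receives Lot D at value $157, so the others get W − 157 = $490.
Without Huang: best allocation of the remaining 3 bidders over all 4 lots is Lindqvist→Lot G ($175), Delgado→Lot E ($166), Petrov→Lot D ($168), total $509.
VCG payment = (others' best without Huang) − (others' welfare with Huang) = 509 − 490 = $19.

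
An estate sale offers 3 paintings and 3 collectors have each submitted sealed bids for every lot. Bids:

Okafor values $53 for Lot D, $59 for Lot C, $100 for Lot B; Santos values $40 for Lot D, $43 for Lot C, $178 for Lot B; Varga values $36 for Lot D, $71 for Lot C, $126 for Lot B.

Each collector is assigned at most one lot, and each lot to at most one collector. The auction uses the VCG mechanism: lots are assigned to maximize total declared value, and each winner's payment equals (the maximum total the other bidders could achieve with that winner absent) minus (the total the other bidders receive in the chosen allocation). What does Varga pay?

Varga pays $6.

Efficient allocation: Okafor→Lot D ($53), Santos→Lot B ($178), Varga→Lot C ($71); total welfare W = $302.
Varga receives Lot C at value $71, so the others get W − 71 = $231.
Without Varga: best allocation of the remaining 2 bidders over all 3 lots is Okafor→Lot C ($59), Santos→Lot B ($178), total $237.
VCG payment = (others' best without Varga) − (others' welfare with Varga) = 237 − 231 = $6.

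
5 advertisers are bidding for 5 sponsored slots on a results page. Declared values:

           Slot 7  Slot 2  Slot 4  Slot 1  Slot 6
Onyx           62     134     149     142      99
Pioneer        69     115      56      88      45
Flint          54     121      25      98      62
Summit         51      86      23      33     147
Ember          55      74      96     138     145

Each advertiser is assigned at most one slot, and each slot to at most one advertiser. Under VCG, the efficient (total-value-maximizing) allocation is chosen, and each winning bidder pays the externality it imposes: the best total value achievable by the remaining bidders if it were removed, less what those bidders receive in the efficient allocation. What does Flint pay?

Flint pays $46.

Efficient allocation: Onyx→Slot 4 ($149), Pioneer→Slot 7 ($69), Flint→Slot 2 ($121), Summit→Slot 6 ($147), Ember→Slot 1 ($138); total welfare W = $624.
Flint receives Slot 2 at value $121, so the others get W − 121 = $503.
Without Flint: best allocation of the remaining 4 bidders over all 5 slots is Onyx→Slot 4 ($149), Pioneer→Slot 2 ($115), Summit→Slot 6 ($147), Ember→Slot 1 ($138), total $549.
VCG payment = (others' best without Flint) − (others' welfare with Flint) = 549 − 503 = $46.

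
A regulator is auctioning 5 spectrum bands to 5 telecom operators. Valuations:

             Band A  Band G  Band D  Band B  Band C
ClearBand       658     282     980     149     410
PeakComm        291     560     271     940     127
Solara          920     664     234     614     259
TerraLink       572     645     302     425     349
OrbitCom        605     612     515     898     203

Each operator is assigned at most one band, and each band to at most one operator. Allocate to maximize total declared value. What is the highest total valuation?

Maximum total: $3801M

Optimal: ClearBand→Band D ($980M), PeakComm→Band B ($940M), Solara→Band A ($920M), TerraLink→Band C ($349M), OrbitCom→Band G ($612M) — total 980+940+920+349+612 = $3801M.
Column-greedy (each band in turn goes to its best remaining operator) gives $3688M, worse by 113.
Next-best assignment: ClearBand→Band D, PeakComm→Band G, Solara→Band A, TerraLink→Band C, OrbitCom→Band B = $3707M.
Swapping OrbitCom↔TerraLink (OrbitCom→Band C $203M, TerraLink→Band G $645M) loses 113.
Checked against all permutations: $3801M is optimal.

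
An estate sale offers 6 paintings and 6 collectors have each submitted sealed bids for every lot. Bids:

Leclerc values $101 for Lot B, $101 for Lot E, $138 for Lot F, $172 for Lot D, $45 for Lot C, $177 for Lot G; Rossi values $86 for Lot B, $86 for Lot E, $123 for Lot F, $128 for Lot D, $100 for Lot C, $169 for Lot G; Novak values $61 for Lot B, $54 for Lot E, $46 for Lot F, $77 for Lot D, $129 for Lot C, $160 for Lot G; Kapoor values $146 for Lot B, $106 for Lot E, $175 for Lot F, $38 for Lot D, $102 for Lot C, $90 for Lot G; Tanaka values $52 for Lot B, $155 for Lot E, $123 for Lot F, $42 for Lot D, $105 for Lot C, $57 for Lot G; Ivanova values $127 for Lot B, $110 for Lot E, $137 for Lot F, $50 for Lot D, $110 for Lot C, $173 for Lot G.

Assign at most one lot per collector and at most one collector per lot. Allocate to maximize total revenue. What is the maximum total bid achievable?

Max total: $927

This is a one-to-one assignment (maximum-weight bipartite matching).
Optimal: Leclerc→Lot D ($172), Rossi→Lot G ($169), Novak→Lot C ($129), Kapoor→Lot F ($175), Tanaka→Lot E ($155), Ivanova→Lot B ($127) — total 172+169+129+175+155+127 = $927.
Max-entry greedy (repeatedly take the single best remaining cell) gives $891, worse by 36.
No other one-to-one assignment exceeds $927.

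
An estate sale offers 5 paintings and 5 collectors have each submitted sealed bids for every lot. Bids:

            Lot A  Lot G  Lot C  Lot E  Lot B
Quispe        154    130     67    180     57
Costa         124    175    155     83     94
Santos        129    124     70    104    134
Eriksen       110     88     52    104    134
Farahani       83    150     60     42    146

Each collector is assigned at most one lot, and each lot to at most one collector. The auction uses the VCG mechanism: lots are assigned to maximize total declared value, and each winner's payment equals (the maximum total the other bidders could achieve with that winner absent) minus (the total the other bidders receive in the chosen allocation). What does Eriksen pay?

Eriksen pays $16.

Efficient allocation: Quispe→Lot E ($180), Costa→Lot C ($155), Santos→Lot A ($129), Eriksen→Lot B ($134), Farahani→Lot G ($150); total welfare W = $748.
Eriksen receives Lot B at value $134, so the others get W − 134 = $614.
Without Eriksen: best allocation of the remaining 4 bidders over all 5 lots is Quispe→Lot E ($180), Costa→Lot G ($175), Santos→Lot A ($129), Farahani→Lot B ($146), total $630.
VCG payment = (others' best without Eriksen) − (others' welfare with Eriksen) = 630 − 614 = $16.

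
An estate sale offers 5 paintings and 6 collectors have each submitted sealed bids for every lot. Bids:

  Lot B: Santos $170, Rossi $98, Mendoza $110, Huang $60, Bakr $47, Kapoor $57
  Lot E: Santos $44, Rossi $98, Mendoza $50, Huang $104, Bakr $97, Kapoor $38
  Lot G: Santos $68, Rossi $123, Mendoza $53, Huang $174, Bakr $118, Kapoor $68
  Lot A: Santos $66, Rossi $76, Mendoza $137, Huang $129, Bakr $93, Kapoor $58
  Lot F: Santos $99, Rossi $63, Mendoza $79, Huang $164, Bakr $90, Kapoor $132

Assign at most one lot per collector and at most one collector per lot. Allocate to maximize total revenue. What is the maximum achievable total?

Max total: $711

This is a one-to-one assignment (maximum-weight bipartite matching).
Optimal: Santos→Lot B ($170), Rossi→Lot E ($98), Huang→Lot G ($174), Mendoza→Lot A ($137), Kapoor→Lot F ($132) — total 170+98+174+137+132 = $711.
Next-best assignment: Santos→Lot B, Bakr→Lot E, Huang→Lot G, Mendoza→Lot A, Kapoor→Lot F = $710.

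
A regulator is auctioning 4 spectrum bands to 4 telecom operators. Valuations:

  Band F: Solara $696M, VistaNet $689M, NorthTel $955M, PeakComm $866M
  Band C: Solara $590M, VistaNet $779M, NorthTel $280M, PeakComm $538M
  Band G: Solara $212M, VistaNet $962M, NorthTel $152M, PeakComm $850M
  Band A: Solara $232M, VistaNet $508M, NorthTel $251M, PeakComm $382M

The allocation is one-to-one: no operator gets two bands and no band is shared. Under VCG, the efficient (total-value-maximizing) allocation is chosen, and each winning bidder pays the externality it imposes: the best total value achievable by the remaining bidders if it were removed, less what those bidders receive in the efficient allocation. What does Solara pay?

Solara pays $271M.

Efficient allocation: Solara→Band C ($590M), VistaNet→Band A ($508M), NorthTel→Band F ($955M), PeakComm→Band G ($850M); total welfare W = $2903M.
Solara receives Band C at value $590M, so the others get W − 590 = $2313M.
Without Solara: best allocation of the remaining 3 bidders over all 4 bands is VistaNet→Band C ($779M), NorthTel→Band F ($955M), PeakComm→Band G ($850M), total $2584M.
VCG payment = (others' best without Solara) − (others' welfare with Solara) = 2584 − 2313 = $271M.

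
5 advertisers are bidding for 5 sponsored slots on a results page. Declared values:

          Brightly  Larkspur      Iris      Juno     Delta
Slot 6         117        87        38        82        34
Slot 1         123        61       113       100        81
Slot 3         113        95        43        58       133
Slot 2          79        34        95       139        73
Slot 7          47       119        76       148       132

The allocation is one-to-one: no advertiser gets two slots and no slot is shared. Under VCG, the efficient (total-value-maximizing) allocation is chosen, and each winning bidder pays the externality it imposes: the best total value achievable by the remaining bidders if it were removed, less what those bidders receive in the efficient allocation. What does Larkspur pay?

Larkspur pays $9.

Efficient allocation: Brightly→Slot 6 ($117), Larkspur→Slot 7 ($119), Iris→Slot 1 ($113), Juno→Slot 2 ($139), Delta→Slot 3 ($133); total welfare W = $621.
Larkspur receives Slot 7 at value $119, so the others get W − 119 = $502.
Without Larkspur: best allocation of the remaining 4 bidders over all 5 slots is Brightly→Slot 6 ($117), Iris→Slot 1 ($113), Juno→Slot 7 ($148), Delta→Slot 3 ($133), total $511.
VCG payment = (others' best without Larkspur) − (others' welfare with Larkspur) = 511 − 502 = $9.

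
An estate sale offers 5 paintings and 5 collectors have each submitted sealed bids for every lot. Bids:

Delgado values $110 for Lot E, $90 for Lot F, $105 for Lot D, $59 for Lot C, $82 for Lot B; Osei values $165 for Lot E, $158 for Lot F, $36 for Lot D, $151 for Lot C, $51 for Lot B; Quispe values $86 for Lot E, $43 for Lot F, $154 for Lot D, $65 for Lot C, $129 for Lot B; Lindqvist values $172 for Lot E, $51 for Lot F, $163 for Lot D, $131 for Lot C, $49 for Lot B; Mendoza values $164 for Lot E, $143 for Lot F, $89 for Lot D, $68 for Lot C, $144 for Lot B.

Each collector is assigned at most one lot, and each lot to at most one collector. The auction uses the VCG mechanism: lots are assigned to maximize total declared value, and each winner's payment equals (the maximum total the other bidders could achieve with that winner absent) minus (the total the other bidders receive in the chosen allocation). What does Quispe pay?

Quispe pays $22.

Efficient allocation: Delgado→Lot F ($90), Osei→Lot C ($151), Quispe→Lot D ($154), Lindqvist→Lot E ($172), Mendoza→Lot B ($144); total welfare W = $711.
Quispe receives Lot D at value $154, so the others get W − 154 = $557.
Without Quispe: best allocation of the remaining 4 bidders over all 5 lots is Delgado→Lot D ($105), Osei→Lot F ($158), Lindqvist→Lot E ($172), Mendoza→Lot B ($144), total $579.
VCG payment = (others' best without Quispe) − (others' welfare with Quispe) = 579 − 557 = $22.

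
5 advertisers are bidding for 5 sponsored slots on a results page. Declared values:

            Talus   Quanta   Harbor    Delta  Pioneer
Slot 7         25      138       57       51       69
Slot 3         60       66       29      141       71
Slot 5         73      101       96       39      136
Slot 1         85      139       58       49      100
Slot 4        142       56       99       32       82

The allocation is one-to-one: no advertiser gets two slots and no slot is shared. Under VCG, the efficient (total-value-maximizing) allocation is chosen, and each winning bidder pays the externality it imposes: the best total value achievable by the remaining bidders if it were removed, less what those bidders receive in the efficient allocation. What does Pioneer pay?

Pioneer pays $1.

Efficient allocation: Talus→Slot 4 ($142), Quanta→Slot 7 ($138), Harbor→Slot 5 ($96), Delta→Slot 3 ($141), Pioneer→Slot 1 ($100); total welfare W = $617.
Pioneer receives Slot 1 at value $100, so the others get W − 100 = $517.
Without Pioneer: best allocation of the remaining 4 bidders over all 5 slots is Talus→Slot 4 ($142), Quanta→Slot 1 ($139), Harbor→Slot 5 ($96), Delta→Slot 3 ($141), total $518.
VCG payment = (others' best without Pioneer) − (others' welfare with Pioneer) = 518 − 517 = $1.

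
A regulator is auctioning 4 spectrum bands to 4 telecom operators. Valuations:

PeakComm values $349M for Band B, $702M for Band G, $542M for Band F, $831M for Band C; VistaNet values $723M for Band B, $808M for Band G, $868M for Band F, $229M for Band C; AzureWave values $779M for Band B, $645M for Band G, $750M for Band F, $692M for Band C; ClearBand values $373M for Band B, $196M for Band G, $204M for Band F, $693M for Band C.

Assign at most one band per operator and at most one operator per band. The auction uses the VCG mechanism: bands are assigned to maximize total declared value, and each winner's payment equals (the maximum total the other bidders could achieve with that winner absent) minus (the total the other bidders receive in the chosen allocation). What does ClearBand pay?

Efficient allocation: PeakComm→Band G ($702M), VistaNet→Band F ($868M), AzureWave→Band B ($779M), ClearBand→Band C ($693M); total welfare W = $3042M.
ClearBand receives Band C at value $693M, so the others get W − 693 = $2349M.
Without ClearBand: best allocation of the remaining 3 bidders over all 4 bands is PeakComm→Band C ($831M), VistaNet→Band F ($868M), AzureWave→Band B ($779M), total $2478M.
VCG payment = (others' best without ClearBand) − (others' welfare with ClearBand) = 2478 − 2349 = $129M.

ClearBand pays $129M.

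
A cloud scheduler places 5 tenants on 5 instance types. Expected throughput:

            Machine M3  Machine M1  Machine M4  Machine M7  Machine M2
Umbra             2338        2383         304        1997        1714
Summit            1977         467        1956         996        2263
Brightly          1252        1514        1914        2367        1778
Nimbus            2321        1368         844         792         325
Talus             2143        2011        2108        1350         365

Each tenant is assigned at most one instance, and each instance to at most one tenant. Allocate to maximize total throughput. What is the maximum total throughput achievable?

Max total: 11442 ops/s

Optimal: Umbra→Machine M1 (2383 ops/s), Summit→Machine M2 (2263 ops/s), Brightly→Machine M7 (2367 ops/s), Nimbus→Machine M3 (2321 ops/s), Talus→Machine M4 (2108 ops/s) — total 2383+2263+2367+2321+2108 = 11442 ops/s.
Column-greedy (each instance in turn goes to its best remaining tenant) gives 8997 ops/s, worse by 2445.
Next-best assignment: Umbra→Machine M7, Summit→Machine M2, Brightly→Machine M4, Nimbus→Machine M3, Talus→Machine M1 = 10506 ops/s.
Swapping Brightly↔Summit (Brightly→Machine M2 1778 ops/s, Summit→Machine M7 996 ops/s) loses 1856.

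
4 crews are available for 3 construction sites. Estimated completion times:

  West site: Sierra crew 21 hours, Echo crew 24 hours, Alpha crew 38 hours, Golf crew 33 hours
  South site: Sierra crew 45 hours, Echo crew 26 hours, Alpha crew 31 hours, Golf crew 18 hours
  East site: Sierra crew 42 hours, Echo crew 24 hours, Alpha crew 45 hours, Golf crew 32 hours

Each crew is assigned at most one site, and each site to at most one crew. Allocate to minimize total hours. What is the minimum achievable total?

Optimal: Sierra crew→West site (21 hours), Golf crew→South site (18 hours), Echo crew→East site (24 hours) — total 21+18+24 = 63 hours.
Row-greedy (each crew in turn takes its cheapest remaining site) gives 76 hours, worse by 13.

Minimum total: 63 hours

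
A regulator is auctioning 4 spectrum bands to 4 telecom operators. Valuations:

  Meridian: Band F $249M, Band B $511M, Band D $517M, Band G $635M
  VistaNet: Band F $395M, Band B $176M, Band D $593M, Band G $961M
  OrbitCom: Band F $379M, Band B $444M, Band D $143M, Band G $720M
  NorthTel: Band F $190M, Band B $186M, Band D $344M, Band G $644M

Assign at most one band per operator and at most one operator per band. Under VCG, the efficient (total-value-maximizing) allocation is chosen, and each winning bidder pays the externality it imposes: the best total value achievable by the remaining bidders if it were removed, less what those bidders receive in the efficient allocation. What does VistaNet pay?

VistaNet pays $371M.

Efficient allocation: Meridian→Band B ($511M), VistaNet→Band G ($961M), OrbitCom→Band F ($379M), NorthTel→Band D ($344M); total welfare W = $2195M.
VistaNet receives Band G at value $961M, so the others get W − 961 = $1234M.
Without VistaNet: best allocation of the remaining 3 bidders over all 4 bands is Meridian→Band D ($517M), OrbitCom→Band B ($444M), NorthTel→Band G ($644M), total $1605M.
VCG payment = (others' best without VistaNet) − (others' welfare with VistaNet) = 1605 − 1234 = $371M.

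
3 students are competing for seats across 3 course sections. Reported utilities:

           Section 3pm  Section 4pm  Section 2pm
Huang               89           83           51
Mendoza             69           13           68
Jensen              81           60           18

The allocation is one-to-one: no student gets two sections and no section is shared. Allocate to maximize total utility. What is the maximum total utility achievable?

Optimal: Huang→Section 4pm (83 points), Mendoza→Section 2pm (68 points), Jensen→Section 3pm (81 points) — total 83+68+81 = 232 points.
Max-entry greedy (repeatedly take the single best remaining cell) gives 217 points, worse by 15.
Checked against all permutations: 232 points is optimal.

Maximum total: 232 points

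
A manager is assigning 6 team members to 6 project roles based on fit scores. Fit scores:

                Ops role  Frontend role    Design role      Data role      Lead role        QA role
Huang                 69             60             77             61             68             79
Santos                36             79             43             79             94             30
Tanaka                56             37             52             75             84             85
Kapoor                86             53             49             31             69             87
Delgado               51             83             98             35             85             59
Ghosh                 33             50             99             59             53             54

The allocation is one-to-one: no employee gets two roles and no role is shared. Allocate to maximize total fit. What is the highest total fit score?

This is a one-to-one assignment (maximum-weight bipartite matching).
Optimal: Huang→QA role (79 pts), Santos→Lead role (94 pts), Tanaka→Data role (75 pts), Kapoor→Ops role (86 pts), Delgado→Frontend role (83 pts), Ghosh→Design role (99 pts) — total 79+94+75+86+83+99 = 516 pts.
Max-entry greedy (repeatedly take the single best remaining cell) gives 507 pts, worse by 9.
Swapping Delgado↔Huang (Delgado→QA role 59 pts, Huang→Frontend role 60 pts) loses 43.
Every other assignment is strictly worse.

Max total: 516 pts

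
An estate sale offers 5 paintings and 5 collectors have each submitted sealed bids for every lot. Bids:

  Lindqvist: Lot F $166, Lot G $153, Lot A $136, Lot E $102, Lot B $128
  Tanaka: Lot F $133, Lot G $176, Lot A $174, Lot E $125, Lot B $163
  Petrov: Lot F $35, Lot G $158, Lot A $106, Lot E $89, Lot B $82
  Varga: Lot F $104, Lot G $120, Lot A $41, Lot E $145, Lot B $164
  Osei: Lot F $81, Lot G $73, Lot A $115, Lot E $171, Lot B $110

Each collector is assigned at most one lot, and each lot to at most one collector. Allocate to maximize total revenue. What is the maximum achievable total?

Maximum total: $833

Optimal: Lindqvist→Lot F ($166), Tanaka→Lot A ($174), Petrov→Lot G ($158), Varga→Lot B ($164), Osei→Lot E ($171) — total 166+174+158+164+171 = $833.
Max-entry greedy (repeatedly take the single best remaining cell) gives $783, worse by 50.
No other one-to-one assignment exceeds $833.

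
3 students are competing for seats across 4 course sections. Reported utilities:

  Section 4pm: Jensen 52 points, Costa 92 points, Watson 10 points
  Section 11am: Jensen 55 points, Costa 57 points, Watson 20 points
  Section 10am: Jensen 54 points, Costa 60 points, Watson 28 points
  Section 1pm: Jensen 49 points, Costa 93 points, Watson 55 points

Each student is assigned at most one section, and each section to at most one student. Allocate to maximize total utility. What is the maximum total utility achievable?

Max total: 202 points

Optimal: Jensen→Section 11am (55 points), Costa→Section 4pm (92 points), Watson→Section 1pm (55 points) — total 55+92+55 = 202 points.
Row-greedy (each student in turn takes its best remaining section) gives 176 points, worse by 26.
Next-best assignment: Jensen→Section 10am, Costa→Section 4pm, Watson→Section 1pm = 201 points.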